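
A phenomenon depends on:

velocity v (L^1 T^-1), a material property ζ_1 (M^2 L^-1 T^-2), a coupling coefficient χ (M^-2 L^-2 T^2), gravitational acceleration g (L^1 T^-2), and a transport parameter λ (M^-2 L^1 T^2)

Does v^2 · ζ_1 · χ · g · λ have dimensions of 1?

Sum the exponent of each base dimension across the product:
  M: 2·[v]_M + [ζ_1]_M + [χ]_M + [g]_M + [λ]_M = 2·(0) + (2) + (-2) + (0) + (-2) = -2
  L: 2·[v]_L + [ζ_1]_L + [χ]_L + [g]_L + [λ]_L = 2·(1) + (-1) + (-2) + (1) + (1) = 1
  T: 2·[v]_T + [ζ_1]_T + [χ]_T + [g]_T + [λ]_T = 2·(-1) + (-2) + (2) + (-2) + (2) = -2
Net dimensions [M⁻² L T⁻²] ≠ [1] — not dimensionless.

no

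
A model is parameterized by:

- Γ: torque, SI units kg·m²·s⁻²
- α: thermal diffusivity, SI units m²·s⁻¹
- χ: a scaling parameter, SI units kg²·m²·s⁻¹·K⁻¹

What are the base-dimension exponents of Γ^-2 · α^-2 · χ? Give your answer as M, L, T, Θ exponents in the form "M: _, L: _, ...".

M: 0, L: -6, T: 5, Θ: -1

Collect each base-dimension exponent across the product:
  M: −2·(1) − 2·(0) + (2) = 0
  L: −2·(2) − 2·(2) + (2) = -6
  T: −2·(-2) − 2·(-1) + (-1) = 5
  Θ: −2·(0) − 2·(0) + (-1) = -1
So the dimensions are [L⁻⁶ T⁵ Θ⁻¹].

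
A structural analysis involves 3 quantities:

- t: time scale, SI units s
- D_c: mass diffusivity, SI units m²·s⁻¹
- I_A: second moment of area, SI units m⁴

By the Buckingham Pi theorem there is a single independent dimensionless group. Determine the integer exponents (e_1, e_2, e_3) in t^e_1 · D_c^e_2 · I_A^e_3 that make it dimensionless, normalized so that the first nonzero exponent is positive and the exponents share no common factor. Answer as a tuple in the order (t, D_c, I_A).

(2, 2, -1)

L: e_1·(0) + e_2·(2) + e_3·(4) = 0
T: e_1·(1) + e_2·(-1) + e_3·(0) = 0
Solving this homogeneous linear system for the smallest-integer solution (first nonzero entry positive) gives (2, 2, -1).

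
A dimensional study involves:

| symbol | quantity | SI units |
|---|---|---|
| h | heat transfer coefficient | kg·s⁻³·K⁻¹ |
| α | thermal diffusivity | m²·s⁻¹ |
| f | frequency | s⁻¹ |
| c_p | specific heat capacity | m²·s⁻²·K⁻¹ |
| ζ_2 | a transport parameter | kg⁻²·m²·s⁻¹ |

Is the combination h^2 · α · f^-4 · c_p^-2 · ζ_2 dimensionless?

yes

Sum the exponent of each base dimension across the product:
  M: 2·[h]_M + [α]_M − 4·[f]_M − 2·[c_p]_M + [ζ_2]_M = 2·(1) + (0) − 4·(0) − 2·(0) + (-2) = 0
  L: 2·[h]_L + [α]_L − 4·[f]_L − 2·[c_p]_L + [ζ_2]_L = 2·(0) + (2) − 4·(0) − 2·(2) + (2) = 0
  T: 2·[h]_T + [α]_T − 4·[f]_T − 2·[c_p]_T + [ζ_2]_T = 2·(-3) + (-1) − 4·(-1) − 2·(-2) + (-1) = 0
  Θ: 2·[h]_Θ + [α]_Θ − 4·[f]_Θ − 2·[c_p]_Θ + [ζ_2]_Θ = 2·(-1) + (0) − 4·(0) − 2·(-1) + (0) = 0
All base exponents vanish — dimensionless.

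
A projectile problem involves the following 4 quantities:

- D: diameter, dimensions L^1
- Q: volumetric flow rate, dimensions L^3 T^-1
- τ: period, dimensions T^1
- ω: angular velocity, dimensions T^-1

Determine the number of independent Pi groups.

2

There are 4 variables and 2 base dimensions (L, T).
The dimension matrix has rank 2.
Independent dimensionless groups: 4 − 2 = 2.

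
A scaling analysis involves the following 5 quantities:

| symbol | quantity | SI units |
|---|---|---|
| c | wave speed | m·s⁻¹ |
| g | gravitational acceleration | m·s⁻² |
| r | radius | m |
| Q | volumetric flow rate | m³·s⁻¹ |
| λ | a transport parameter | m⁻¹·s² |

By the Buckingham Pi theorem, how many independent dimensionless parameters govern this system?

There are 5 variables and 2 base dimensions (L, T).
The dimension matrix has rank 2.
Independent dimensionless groups: 5 − 2 = 3.

3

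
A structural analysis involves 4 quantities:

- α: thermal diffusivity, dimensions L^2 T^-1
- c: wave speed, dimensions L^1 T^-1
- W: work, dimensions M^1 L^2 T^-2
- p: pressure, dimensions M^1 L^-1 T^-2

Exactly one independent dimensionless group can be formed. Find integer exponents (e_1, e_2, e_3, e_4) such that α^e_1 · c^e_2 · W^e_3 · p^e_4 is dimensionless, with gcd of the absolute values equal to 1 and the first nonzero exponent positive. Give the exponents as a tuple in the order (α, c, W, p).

(3, -3, -1, 1)

M: e_1·(0) + e_2·(0) + e_3·(1) + e_4·(1) = 0
L: e_1·(2) + e_2·(1) + e_3·(2) + e_4·(-1) = 0
T: e_1·(-1) + e_2·(-1) + e_3·(-2) + e_4·(-2) = 0
Solving this homogeneous linear system for the smallest-integer solution (first nonzero entry positive) gives (3, -3, -1, 1).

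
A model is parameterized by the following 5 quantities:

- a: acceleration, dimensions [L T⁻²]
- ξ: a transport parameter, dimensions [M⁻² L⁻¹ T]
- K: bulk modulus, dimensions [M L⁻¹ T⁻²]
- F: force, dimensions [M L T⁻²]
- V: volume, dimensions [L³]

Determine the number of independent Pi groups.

2

There are 5 variables and 3 base dimensions (M, L, T).
The dimension matrix has rank 3.
Independent dimensionless groups: 5 − 3 = 2.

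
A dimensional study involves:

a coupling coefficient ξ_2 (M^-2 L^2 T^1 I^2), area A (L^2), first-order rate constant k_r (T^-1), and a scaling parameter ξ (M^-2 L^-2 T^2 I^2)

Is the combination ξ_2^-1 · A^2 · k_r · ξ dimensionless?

yes

Sum the exponent of each base dimension across the product:
  M: −[ξ_2]_M + 2·[A]_M + [k_r]_M + [ξ]_M = −(-2) + 2·(0) + (0) + (-2) = 0
  L: −[ξ_2]_L + 2·[A]_L + [k_r]_L + [ξ]_L = −(2) + 2·(2) + (0) + (-2) = 0
  T: −[ξ_2]_T + 2·[A]_T + [k_r]_T + [ξ]_T = −(1) + 2·(0) + (-1) + (2) = 0
  I: −[ξ_2]_I + 2·[A]_I + [k_r]_I + [ξ]_I = −(2) + 2·(0) + (0) + (2) = 0
All base exponents vanish — dimensionless.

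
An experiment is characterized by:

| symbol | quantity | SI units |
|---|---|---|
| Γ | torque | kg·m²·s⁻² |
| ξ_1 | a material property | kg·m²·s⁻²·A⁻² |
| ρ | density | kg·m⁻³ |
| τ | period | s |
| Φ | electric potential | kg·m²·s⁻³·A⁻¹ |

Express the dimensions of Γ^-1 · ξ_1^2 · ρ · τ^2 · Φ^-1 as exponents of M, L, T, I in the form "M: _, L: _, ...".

M: 1, L: -3, T: 3, I: -3

Collect each base-dimension exponent across the product:
  M: −(1) + 2·(1) + (1) + 2·(0) − (1) = 1
  L: −(2) + 2·(2) + (-3) + 2·(0) − (2) = -3
  T: −(-2) + 2·(-2) + (0) + 2·(1) − (-3) = 3
  I: −(0) + 2·(-2) + (0) + 2·(0) − (-1) = -3
So the dimensions are [M L⁻³ T³ I⁻³].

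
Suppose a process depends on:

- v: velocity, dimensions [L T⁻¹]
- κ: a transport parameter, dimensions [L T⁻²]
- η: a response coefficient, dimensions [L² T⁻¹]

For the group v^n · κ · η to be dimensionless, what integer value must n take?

Balance the L exponent: (1)·n from v, plus (1) + (2) = 3 from the rest, must sum to zero.
n + 3 = 0, so n = -3.

-3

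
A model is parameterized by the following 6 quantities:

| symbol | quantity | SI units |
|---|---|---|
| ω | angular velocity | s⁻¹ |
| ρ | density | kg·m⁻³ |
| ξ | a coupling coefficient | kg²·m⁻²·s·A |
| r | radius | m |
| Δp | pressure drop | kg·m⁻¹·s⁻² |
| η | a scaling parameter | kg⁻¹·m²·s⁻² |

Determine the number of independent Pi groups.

There are 6 variables and 4 base dimensions (M, L, T, I).
The dimension matrix has rank 4.
Independent dimensionless groups: 6 − 4 = 2.

2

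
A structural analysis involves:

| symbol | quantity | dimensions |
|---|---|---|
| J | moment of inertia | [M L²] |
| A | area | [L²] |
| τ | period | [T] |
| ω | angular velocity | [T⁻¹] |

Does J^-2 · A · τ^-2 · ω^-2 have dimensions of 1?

Sum the exponent of each base dimension across the product:
  M: −2·[J]_M + [A]_M − 2·[τ]_M − 2·[ω]_M = −2·(1) + (0) − 2·(0) − 2·(0) = -2
  L: −2·[J]_L + [A]_L − 2·[τ]_L − 2·[ω]_L = −2·(2) + (2) − 2·(0) − 2·(0) = -2
  T: −2·[J]_T + [A]_T − 2·[τ]_T − 2·[ω]_T = −2·(0) + (0) − 2·(1) − 2·(-1) = 0
Net dimensions [M⁻² L⁻²] ≠ [1] — not dimensionless.

no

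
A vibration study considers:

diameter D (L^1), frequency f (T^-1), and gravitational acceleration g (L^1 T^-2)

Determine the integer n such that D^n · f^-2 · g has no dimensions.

-1

Balance the L exponent: (1)·n from D, plus −2·(0) + (1) = 1 from the rest, must sum to zero.
n + 1 = 0, so n = -1.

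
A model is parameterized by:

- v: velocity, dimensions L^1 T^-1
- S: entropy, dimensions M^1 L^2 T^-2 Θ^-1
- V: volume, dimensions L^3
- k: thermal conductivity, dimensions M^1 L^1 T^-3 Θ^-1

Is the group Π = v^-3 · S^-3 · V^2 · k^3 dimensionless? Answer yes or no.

yes

Sum the exponent of each base dimension across the product:
  M: −3·[v]_M − 3·[S]_M + 2·[V]_M + 3·[k]_M = −3·(0) − 3·(1) + 2·(0) + 3·(1) = 0
  L: −3·[v]_L − 3·[S]_L + 2·[V]_L + 3·[k]_L = −3·(1) − 3·(2) + 2·(3) + 3·(1) = 0
  T: −3·[v]_T − 3·[S]_T + 2·[V]_T + 3·[k]_T = −3·(-1) − 3·(-2) + 2·(0) + 3·(-3) = 0
  Θ: −3·[v]_Θ − 3·[S]_Θ + 2·[V]_Θ + 3·[k]_Θ = −3·(0) − 3·(-1) + 2·(0) + 3·(-1) = 0
All base exponents vanish — dimensionless.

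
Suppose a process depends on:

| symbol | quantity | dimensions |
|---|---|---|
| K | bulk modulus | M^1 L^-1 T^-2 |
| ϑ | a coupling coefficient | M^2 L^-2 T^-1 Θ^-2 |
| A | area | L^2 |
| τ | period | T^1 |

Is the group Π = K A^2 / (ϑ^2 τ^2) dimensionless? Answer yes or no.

no

Sum the exponent of each base dimension across the product:
  M: [K]_M − 2·[ϑ]_M + 2·[A]_M − 2·[τ]_M = (1) − 2·(2) + 2·(0) − 2·(0) = -3
  L: [K]_L − 2·[ϑ]_L + 2·[A]_L − 2·[τ]_L = (-1) − 2·(-2) + 2·(2) − 2·(0) = 7
  T: [K]_T − 2·[ϑ]_T + 2·[A]_T − 2·[τ]_T = (-2) − 2·(-1) + 2·(0) − 2·(1) = -2
  Θ: [K]_Θ − 2·[ϑ]_Θ + 2·[A]_Θ − 2·[τ]_Θ = (0) − 2·(-2) + 2·(0) − 2·(0) = 4
Net dimensions [M⁻³ L⁷ T⁻² Θ⁴] ≠ [1] — not dimensionless.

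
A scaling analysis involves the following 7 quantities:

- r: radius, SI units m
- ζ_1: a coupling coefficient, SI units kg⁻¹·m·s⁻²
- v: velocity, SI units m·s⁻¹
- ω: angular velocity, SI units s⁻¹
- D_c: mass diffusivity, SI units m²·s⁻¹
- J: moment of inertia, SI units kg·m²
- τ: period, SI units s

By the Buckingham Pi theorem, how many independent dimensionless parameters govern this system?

4

There are 7 variables and 3 base dimensions (M, L, T).
The dimension matrix has rank 3.
Independent dimensionless groups: 7 − 3 = 4.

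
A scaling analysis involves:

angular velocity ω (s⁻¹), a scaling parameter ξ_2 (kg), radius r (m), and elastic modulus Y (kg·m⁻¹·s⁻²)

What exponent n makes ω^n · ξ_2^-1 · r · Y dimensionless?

Balance the T exponent: (-1)·n from ω, plus −(0) + (0) + (-2) = -2 from the rest, must sum to zero.
−n − 2 = 0, so n = -2.

-2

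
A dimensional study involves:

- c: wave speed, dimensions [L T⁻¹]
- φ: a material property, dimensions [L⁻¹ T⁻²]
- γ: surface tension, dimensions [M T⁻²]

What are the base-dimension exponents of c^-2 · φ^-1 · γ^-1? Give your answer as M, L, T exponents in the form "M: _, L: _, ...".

M: -1, L: -1, T: 6

Collect each base-dimension exponent across the product:
  M: −2·(0) − (0) − (1) = -1
  L: −2·(1) − (-1) − (0) = -1
  T: −2·(-1) − (-2) − (-2) = 6
So the dimensions are [M⁻¹ L⁻¹ T⁶].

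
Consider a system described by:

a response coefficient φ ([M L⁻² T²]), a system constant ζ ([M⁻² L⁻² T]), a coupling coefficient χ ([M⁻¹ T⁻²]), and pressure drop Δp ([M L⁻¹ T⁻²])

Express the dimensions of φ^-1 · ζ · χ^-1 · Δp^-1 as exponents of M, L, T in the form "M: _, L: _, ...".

Collect each base-dimension exponent across the product:
  M: −(1) + (-2) − (-1) − (1) = -3
  L: −(-2) + (-2) − (0) − (-1) = 1
  T: −(2) + (1) − (-2) − (-2) = 3
So the dimensions are [M⁻³ L T³].

M: -3, L: 1, T: 3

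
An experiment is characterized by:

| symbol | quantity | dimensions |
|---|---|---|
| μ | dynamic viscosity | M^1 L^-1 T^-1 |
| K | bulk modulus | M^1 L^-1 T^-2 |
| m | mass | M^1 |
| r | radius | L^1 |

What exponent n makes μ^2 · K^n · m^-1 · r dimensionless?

-1

Balance the M exponent: (1)·n from K, plus 2·(1) − (1) + (0) = 1 from the rest, must sum to zero.
n + 1 = 0, so n = -1.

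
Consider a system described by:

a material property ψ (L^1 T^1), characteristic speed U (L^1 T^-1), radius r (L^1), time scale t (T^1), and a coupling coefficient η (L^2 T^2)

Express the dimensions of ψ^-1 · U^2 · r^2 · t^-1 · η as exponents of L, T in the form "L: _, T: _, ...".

Collect each base-dimension exponent across the product:
  L: −(1) + 2·(1) + 2·(1) − (0) + (2) = 5
  T: −(1) + 2·(-1) + 2·(0) − (1) + (2) = -2
So the dimensions are [L⁵ T⁻²].

L: 5, T: -2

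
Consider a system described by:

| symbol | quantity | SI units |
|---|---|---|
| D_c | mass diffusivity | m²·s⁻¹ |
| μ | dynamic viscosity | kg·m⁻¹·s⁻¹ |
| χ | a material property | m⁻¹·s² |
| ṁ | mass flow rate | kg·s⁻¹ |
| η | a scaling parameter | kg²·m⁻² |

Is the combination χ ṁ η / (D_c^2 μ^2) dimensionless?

Sum the exponent of each base dimension across the product:
  M: −2·[D_c]_M − 2·[μ]_M + [χ]_M + [ṁ]_M + [η]_M = −2·(0) − 2·(1) + (0) + (1) + (2) = 1
  L: −2·[D_c]_L − 2·[μ]_L + [χ]_L + [ṁ]_L + [η]_L = −2·(2) − 2·(-1) + (-1) + (0) + (-2) = -5
  T: −2·[D_c]_T − 2·[μ]_T + [χ]_T + [ṁ]_T + [η]_T = −2·(-1) − 2·(-1) + (2) + (-1) + (0) = 5
Net dimensions [M L⁻⁵ T⁵] ≠ [1] — not dimensionless.

no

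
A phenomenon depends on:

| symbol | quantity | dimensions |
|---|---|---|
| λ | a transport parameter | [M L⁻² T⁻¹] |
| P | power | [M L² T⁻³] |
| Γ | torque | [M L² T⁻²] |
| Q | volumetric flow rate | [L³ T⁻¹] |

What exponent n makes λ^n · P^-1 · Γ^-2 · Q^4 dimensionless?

Balance the M exponent: (1)·n from λ, plus −(1) − 2·(1) + 4·(0) = -3 from the rest, must sum to zero.
n − 3 = 0, so n = 3.

3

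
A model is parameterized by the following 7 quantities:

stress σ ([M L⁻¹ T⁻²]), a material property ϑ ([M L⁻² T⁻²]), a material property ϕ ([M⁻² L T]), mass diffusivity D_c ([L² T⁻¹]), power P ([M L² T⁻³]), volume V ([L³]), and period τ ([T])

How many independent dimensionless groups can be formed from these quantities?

There are 7 variables and 3 base dimensions (M, L, T).
The dimension matrix has rank 3.
Independent dimensionless groups: 7 − 3 = 4.

4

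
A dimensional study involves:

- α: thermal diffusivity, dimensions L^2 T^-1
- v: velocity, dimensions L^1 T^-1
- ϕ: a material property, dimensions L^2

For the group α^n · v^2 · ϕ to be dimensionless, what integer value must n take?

Balance the L exponent: (2)·n from α, plus 2·(1) + (2) = 4 from the rest, must sum to zero.
2n + 4 = 0, so n = -2.

-2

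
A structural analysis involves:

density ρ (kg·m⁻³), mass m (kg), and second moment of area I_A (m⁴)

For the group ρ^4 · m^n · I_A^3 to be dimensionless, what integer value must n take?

Balance the M exponent: (1)·n from m, plus 4·(1) + 3·(0) = 4 from the rest, must sum to zero.
n + 4 = 0, so n = -4.

-4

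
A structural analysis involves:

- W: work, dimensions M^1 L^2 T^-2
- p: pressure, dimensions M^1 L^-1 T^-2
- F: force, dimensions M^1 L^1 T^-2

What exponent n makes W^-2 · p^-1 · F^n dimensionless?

3

Balance the M exponent: (1)·n from F, plus −2·(1) − (1) = -3 from the rest, must sum to zero.
n − 3 = 0, so n = 3.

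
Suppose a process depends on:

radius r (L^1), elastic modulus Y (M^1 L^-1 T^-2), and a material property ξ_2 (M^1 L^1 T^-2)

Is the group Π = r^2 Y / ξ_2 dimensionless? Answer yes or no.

Sum the exponent of each base dimension across the product:
  M: 2·[r]_M + [Y]_M − [ξ_2]_M = 2·(0) + (1) − (1) = 0
  L: 2·[r]_L + [Y]_L − [ξ_2]_L = 2·(1) + (-1) − (1) = 0
  T: 2·[r]_T + [Y]_T − [ξ_2]_T = 2·(0) + (-2) − (-2) = 0
All base exponents vanish — dimensionless.

yes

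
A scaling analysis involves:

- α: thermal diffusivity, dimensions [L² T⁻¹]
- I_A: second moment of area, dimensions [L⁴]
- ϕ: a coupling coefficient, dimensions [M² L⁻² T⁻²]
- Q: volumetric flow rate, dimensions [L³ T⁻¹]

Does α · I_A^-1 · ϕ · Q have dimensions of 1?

Sum the exponent of each base dimension across the product:
  M: [α]_M − [I_A]_M + [ϕ]_M + [Q]_M = (0) − (0) + (2) + (0) = 2
  L: [α]_L − [I_A]_L + [ϕ]_L + [Q]_L = (2) − (4) + (-2) + (3) = -1
  T: [α]_T − [I_A]_T + [ϕ]_T + [Q]_T = (-1) − (0) + (-2) + (-1) = -4
Net dimensions [M² L⁻¹ T⁻⁴] ≠ [1] — not dimensionless.

no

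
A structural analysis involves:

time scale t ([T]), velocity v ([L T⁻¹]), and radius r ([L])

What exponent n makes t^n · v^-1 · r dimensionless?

Balance the T exponent: (1)·n from t, plus −(-1) + (0) = 1 from the rest, must sum to zero.
n + 1 = 0, so n = -1.

-1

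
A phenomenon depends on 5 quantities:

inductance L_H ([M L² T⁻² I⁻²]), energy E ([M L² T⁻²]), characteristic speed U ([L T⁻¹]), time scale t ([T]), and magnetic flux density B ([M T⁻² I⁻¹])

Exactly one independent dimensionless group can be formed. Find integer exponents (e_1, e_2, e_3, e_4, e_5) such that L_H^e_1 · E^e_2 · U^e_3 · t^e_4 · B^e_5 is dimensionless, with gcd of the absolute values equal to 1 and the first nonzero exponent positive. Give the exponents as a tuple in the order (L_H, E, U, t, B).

M: e_1·(1) + e_2·(1) + e_3·(0) + e_4·(0) + e_5·(1) = 0
L: e_1·(2) + e_2·(2) + e_3·(1) + e_4·(0) + e_5·(0) = 0
T: e_1·(-2) + e_2·(-2) + e_3·(-1) + e_4·(1) + e_5·(-2) = 0
I: e_1·(-2) + e_2·(0) + e_3·(0) + e_4·(0) + e_5·(-1) = 0
Solving this homogeneous linear system for the smallest-integer solution (first nonzero entry positive) gives (1, 1, -4, -4, -2).

(1, 1, -4, -4, -2)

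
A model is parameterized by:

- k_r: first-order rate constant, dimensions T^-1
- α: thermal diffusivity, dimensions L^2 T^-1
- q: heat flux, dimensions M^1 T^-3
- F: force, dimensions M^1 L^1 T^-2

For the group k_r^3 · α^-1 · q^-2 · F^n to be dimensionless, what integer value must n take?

Balance the M exponent: (1)·n from F, plus 3·(0) − (0) − 2·(1) = -2 from the rest, must sum to zero.
n − 2 = 0, so n = 2.

2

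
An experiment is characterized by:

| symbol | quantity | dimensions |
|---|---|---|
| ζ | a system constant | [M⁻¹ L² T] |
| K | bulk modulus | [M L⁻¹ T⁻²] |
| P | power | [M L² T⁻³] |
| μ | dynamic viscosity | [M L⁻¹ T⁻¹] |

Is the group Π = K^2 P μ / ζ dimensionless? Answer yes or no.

Sum the exponent of each base dimension across the product:
  M: −[ζ]_M + 2·[K]_M + [P]_M + [μ]_M = −(-1) + 2·(1) + (1) + (1) = 5
  L: −[ζ]_L + 2·[K]_L + [P]_L + [μ]_L = −(2) + 2·(-1) + (2) + (-1) = -3
  T: −[ζ]_T + 2·[K]_T + [P]_T + [μ]_T = −(1) + 2·(-2) + (-3) + (-1) = -9
Net dimensions [M⁵ L⁻³ T⁻⁹] ≠ [1] — not dimensionless.

no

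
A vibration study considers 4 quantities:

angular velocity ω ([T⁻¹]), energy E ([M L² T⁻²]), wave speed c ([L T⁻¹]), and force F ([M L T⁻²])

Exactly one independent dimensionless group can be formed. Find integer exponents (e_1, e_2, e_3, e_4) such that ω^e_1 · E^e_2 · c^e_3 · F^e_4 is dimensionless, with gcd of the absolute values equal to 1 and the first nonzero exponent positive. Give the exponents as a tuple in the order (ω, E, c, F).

(1, 1, -1, -1)

M: e_1·(0) + e_2·(1) + e_3·(0) + e_4·(1) = 0
L: e_1·(0) + e_2·(2) + e_3·(1) + e_4·(1) = 0
T: e_1·(-1) + e_2·(-2) + e_3·(-1) + e_4·(-2) = 0
Solving this homogeneous linear system for the smallest-integer solution (first nonzero entry positive) gives (1, 1, -1, -1).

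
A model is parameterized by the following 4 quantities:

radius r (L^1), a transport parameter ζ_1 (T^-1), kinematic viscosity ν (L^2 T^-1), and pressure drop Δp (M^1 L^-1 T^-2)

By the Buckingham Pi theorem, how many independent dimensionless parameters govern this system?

There are 4 variables and 3 base dimensions (M, L, T).
The dimension matrix has rank 3.
Independent dimensionless groups: 4 − 3 = 1.

1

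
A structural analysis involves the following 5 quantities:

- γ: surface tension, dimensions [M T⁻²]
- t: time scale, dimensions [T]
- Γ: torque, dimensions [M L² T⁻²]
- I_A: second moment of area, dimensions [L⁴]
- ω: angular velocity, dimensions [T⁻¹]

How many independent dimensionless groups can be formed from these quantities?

2

There are 5 variables and 3 base dimensions (M, L, T).
The dimension matrix has rank 3.
Independent dimensionless groups: 5 − 3 = 2.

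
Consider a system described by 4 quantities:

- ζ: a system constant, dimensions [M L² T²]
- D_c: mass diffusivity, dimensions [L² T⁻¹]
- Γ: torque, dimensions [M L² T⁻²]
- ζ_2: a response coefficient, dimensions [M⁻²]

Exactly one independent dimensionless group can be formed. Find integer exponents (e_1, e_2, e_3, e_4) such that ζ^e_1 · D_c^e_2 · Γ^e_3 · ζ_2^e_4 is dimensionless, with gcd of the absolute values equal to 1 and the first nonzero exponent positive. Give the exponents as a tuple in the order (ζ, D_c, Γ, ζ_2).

M: e_1·(1) + e_2·(0) + e_3·(1) + e_4·(-2) = 0
L: e_1·(2) + e_2·(2) + e_3·(2) + e_4·(0) = 0
T: e_1·(2) + e_2·(-1) + e_3·(-2) + e_4·(0) = 0
Solving this homogeneous linear system for the smallest-integer solution (first nonzero entry positive) gives (1, -4, 3, 2).

(1, -4, 3, 2)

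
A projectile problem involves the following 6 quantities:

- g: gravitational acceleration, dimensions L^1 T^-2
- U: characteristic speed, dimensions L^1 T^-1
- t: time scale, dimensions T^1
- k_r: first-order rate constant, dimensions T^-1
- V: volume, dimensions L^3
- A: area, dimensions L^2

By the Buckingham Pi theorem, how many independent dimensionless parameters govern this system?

There are 6 variables and 2 base dimensions (L, T).
The dimension matrix has rank 2.
Independent dimensionless groups: 6 − 2 = 4.

4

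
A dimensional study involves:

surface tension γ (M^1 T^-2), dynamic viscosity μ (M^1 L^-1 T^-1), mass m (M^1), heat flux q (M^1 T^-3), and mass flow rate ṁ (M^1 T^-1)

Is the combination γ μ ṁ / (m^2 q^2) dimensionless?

Sum the exponent of each base dimension across the product:
  M: [γ]_M + [μ]_M − 2·[m]_M − 2·[q]_M + [ṁ]_M = (1) + (1) − 2·(1) − 2·(1) + (1) = -1
  L: [γ]_L + [μ]_L − 2·[m]_L − 2·[q]_L + [ṁ]_L = (0) + (-1) − 2·(0) − 2·(0) + (0) = -1
  T: [γ]_T + [μ]_T − 2·[m]_T − 2·[q]_T + [ṁ]_T = (-2) + (-1) − 2·(0) − 2·(-3) + (-1) = 2
Net dimensions [M⁻¹ L⁻¹ T²] ≠ [1] — not dimensionless.

no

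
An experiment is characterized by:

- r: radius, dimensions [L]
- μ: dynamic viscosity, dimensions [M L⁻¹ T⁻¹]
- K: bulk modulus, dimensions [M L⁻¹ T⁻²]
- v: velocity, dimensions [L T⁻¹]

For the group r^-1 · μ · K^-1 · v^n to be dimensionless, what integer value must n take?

Balance the L exponent: (1)·n from v, plus −(1) + (-1) − (-1) = -1 from the rest, must sum to zero.
n − 1 = 0, so n = 1.

1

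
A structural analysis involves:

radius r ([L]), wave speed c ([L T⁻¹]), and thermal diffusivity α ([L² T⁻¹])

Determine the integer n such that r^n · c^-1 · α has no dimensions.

-1

Balance the L exponent: (1)·n from r, plus −(1) + (2) = 1 from the rest, must sum to zero.
n + 1 = 0, so n = -1.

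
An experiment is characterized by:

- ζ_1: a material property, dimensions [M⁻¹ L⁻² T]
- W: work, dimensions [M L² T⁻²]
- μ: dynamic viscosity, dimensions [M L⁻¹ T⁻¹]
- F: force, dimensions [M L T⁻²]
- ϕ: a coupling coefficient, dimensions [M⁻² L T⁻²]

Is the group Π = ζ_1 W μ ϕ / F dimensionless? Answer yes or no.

Sum the exponent of each base dimension across the product:
  M: [ζ_1]_M + [W]_M + [μ]_M − [F]_M + [ϕ]_M = (-1) + (1) + (1) − (1) + (-2) = -2
  L: [ζ_1]_L + [W]_L + [μ]_L − [F]_L + [ϕ]_L = (-2) + (2) + (-1) − (1) + (1) = -1
  T: [ζ_1]_T + [W]_T + [μ]_T − [F]_T + [ϕ]_T = (1) + (-2) + (-1) − (-2) + (-2) = -2
Net dimensions [M⁻² L⁻¹ T⁻²] ≠ [1] — not dimensionless.

no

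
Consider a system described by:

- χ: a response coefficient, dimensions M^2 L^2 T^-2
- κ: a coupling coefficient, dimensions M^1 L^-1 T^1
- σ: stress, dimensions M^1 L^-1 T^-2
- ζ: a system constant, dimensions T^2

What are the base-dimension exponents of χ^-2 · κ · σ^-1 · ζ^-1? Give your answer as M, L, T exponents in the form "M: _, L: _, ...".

Collect each base-dimension exponent across the product:
  M: −2·(2) + (1) − (1) − (0) = -4
  L: −2·(2) + (-1) − (-1) − (0) = -4
  T: −2·(-2) + (1) − (-2) − (2) = 5
So the dimensions are [M⁻⁴ L⁻⁴ T⁵].

M: -4, L: -4, T: 5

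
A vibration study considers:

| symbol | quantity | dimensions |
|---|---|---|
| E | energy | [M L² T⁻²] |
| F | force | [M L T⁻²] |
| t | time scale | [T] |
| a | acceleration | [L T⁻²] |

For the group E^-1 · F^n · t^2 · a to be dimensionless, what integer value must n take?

Balance the M exponent: (1)·n from F, plus −(1) + 2·(0) + (0) = -1 from the rest, must sum to zero.
n − 1 = 0, so n = 1.

1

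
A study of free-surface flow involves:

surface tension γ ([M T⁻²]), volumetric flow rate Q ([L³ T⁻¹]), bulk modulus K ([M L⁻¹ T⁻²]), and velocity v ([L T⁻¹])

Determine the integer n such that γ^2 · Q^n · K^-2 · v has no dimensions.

-1

Balance the L exponent: (3)·n from Q, plus 2·(0) − 2·(-1) + (1) = 3 from the rest, must sum to zero.
3n + 3 = 0, so n = -1.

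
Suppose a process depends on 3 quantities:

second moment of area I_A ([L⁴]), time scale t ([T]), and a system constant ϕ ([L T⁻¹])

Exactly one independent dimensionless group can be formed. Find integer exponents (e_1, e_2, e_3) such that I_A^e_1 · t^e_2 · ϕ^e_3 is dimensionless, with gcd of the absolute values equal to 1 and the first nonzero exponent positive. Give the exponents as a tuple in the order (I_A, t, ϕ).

(1, -4, -4)

L: e_1·(4) + e_2·(0) + e_3·(1) = 0
T: e_1·(0) + e_2·(1) + e_3·(-1) = 0
Solving this homogeneous linear system for the smallest-integer solution (first nonzero entry positive) gives (1, -4, -4).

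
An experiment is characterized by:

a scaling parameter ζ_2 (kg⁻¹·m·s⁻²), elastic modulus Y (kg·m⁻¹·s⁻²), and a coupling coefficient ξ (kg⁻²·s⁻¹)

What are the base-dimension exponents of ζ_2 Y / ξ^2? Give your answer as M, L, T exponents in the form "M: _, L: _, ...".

Collect each base-dimension exponent across the product:
  M: (-1) + (1) − 2·(-2) = 4
  L: (1) + (-1) − 2·(0) = 0
  T: (-2) + (-2) − 2·(-1) = -2
So the dimensions are [M⁴ T⁻²].

M: 4, L: 0, T: -2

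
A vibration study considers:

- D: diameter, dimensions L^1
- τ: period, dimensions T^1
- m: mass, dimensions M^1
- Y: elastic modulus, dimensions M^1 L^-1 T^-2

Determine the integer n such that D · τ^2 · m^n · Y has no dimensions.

Balance the M exponent: (1)·n from m, plus (0) + 2·(0) + (1) = 1 from the rest, must sum to zero.
n + 1 = 0, so n = -1.

-1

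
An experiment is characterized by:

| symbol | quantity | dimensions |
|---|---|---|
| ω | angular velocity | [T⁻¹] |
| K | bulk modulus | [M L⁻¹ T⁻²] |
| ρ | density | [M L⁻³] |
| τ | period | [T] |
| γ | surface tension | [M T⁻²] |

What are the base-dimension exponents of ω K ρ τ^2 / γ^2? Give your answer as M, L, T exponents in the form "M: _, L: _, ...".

M: 0, L: -4, T: 3

Collect each base-dimension exponent across the product:
  M: (0) + (1) + (1) + 2·(0) − 2·(1) = 0
  L: (0) + (-1) + (-3) + 2·(0) − 2·(0) = -4
  T: (-1) + (-2) + (0) + 2·(1) − 2·(-2) = 3
So the dimensions are [L⁻⁴ T³].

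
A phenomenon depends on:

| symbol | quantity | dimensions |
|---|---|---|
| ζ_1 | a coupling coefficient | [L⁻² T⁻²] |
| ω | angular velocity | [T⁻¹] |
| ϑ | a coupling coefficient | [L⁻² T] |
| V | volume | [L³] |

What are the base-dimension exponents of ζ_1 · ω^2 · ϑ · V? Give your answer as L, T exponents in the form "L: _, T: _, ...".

L: -1, T: -3

Collect each base-dimension exponent across the product:
  L: (-2) + 2·(0) + (-2) + (3) = -1
  T: (-2) + 2·(-1) + (1) + (0) = -3
So the dimensions are [L⁻¹ T⁻³].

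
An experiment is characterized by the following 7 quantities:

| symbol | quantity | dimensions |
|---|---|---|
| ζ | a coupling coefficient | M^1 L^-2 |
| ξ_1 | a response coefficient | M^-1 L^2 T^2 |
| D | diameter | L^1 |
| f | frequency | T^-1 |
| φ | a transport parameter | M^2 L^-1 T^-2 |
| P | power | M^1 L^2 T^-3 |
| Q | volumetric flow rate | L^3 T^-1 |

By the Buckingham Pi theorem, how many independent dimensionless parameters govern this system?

4

There are 7 variables and 3 base dimensions (M, L, T).
The dimension matrix has rank 3.
Independent dimensionless groups: 7 − 3 = 4.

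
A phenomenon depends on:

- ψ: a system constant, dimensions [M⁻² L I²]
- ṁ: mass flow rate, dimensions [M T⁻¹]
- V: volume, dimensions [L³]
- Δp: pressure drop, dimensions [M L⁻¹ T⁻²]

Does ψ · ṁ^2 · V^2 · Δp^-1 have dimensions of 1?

Sum the exponent of each base dimension across the product:
  M: [ψ]_M + 2·[ṁ]_M + 2·[V]_M − [Δp]_M = (-2) + 2·(1) + 2·(0) − (1) = -1
  L: [ψ]_L + 2·[ṁ]_L + 2·[V]_L − [Δp]_L = (1) + 2·(0) + 2·(3) − (-1) = 8
  T: [ψ]_T + 2·[ṁ]_T + 2·[V]_T − [Δp]_T = (0) + 2·(-1) + 2·(0) − (-2) = 0
  I: [ψ]_I + 2·[ṁ]_I + 2·[V]_I − [Δp]_I = (2) + 2·(0) + 2·(0) − (0) = 2
Net dimensions [M⁻¹ L⁸ I²] ≠ [1] — not dimensionless.

no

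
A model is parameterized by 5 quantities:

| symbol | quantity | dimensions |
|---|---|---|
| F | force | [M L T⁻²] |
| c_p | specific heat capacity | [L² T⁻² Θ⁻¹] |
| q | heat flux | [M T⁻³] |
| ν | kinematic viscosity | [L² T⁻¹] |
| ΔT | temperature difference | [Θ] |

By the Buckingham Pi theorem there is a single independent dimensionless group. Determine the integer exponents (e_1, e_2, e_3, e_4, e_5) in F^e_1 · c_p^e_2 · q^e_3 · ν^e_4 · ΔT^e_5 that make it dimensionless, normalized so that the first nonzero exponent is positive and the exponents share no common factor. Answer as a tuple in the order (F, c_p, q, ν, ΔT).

(2, 3, -2, -4, 3)

M: e_1·(1) + e_2·(0) + e_3·(1) + e_4·(0) + e_5·(0) = 0
L: e_1·(1) + e_2·(2) + e_3·(0) + e_4·(2) + e_5·(0) = 0
T: e_1·(-2) + e_2·(-2) + e_3·(-3) + e_4·(-1) + e_5·(0) = 0
Θ: e_1·(0) + e_2·(-1) + e_3·(0) + e_4·(0) + e_5·(1) = 0
Solving this homogeneous linear system for the smallest-integer solution (first nonzero entry positive) gives (2, 3, -2, -4, 3).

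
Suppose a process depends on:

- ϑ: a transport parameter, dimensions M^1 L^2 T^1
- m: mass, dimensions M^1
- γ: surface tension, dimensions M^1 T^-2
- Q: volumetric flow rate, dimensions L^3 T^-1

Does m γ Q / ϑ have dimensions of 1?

Sum the exponent of each base dimension across the product:
  M: −[ϑ]_M + [m]_M + [γ]_M + [Q]_M = −(1) + (1) + (1) + (0) = 1
  L: −[ϑ]_L + [m]_L + [γ]_L + [Q]_L = −(2) + (0) + (0) + (3) = 1
  T: −[ϑ]_T + [m]_T + [γ]_T + [Q]_T = −(1) + (0) + (-2) + (-1) = -4
Net dimensions [M L T⁻⁴] ≠ [1] — not dimensionless.

no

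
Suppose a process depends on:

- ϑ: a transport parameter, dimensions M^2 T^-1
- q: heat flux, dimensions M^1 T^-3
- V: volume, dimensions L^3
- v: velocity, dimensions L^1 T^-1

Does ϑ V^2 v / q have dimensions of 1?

Sum the exponent of each base dimension across the product:
  M: [ϑ]_M − [q]_M + 2·[V]_M + [v]_M = (2) − (1) + 2·(0) + (0) = 1
  L: [ϑ]_L − [q]_L + 2·[V]_L + [v]_L = (0) − (0) + 2·(3) + (1) = 7
  T: [ϑ]_T − [q]_T + 2·[V]_T + [v]_T = (-1) − (-3) + 2·(0) + (-1) = 1
Net dimensions [M L⁷ T] ≠ [1] — not dimensionless.

no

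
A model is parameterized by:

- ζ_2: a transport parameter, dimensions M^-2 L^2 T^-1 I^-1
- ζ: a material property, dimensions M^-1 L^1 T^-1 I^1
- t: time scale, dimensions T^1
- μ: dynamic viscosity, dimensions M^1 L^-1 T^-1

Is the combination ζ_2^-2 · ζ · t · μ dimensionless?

Sum the exponent of each base dimension across the product:
  M: −2·[ζ_2]_M + [ζ]_M + [t]_M + [μ]_M = −2·(-2) + (-1) + (0) + (1) = 4
  L: −2·[ζ_2]_L + [ζ]_L + [t]_L + [μ]_L = −2·(2) + (1) + (0) + (-1) = -4
  T: −2·[ζ_2]_T + [ζ]_T + [t]_T + [μ]_T = −2·(-1) + (-1) + (1) + (-1) = 1
  I: −2·[ζ_2]_I + [ζ]_I + [t]_I + [μ]_I = −2·(-1) + (1) + (0) + (0) = 3
Net dimensions [M⁴ L⁻⁴ T I³] ≠ [1] — not dimensionless.

no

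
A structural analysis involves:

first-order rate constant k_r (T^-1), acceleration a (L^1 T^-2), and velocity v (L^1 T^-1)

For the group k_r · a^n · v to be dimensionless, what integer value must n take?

Balance the L exponent: (1)·n from a, plus (0) + (1) = 1 from the rest, must sum to zero.
n + 1 = 0, so n = -1.

-1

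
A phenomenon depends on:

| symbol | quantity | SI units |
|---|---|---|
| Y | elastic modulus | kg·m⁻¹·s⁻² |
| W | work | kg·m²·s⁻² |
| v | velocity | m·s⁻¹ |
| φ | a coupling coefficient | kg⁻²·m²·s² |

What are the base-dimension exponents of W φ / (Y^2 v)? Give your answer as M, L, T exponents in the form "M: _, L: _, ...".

Collect each base-dimension exponent across the product:
  M: −2·(1) + (1) − (0) + (-2) = -3
  L: −2·(-1) + (2) − (1) + (2) = 5
  T: −2·(-2) + (-2) − (-1) + (2) = 5
So the dimensions are [M⁻³ L⁵ T⁵].

M: -3, L: 5, T: 5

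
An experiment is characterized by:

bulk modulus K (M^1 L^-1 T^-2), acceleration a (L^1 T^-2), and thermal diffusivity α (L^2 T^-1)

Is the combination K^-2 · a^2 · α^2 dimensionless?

no

Sum the exponent of each base dimension across the product:
  M: −2·[K]_M + 2·[a]_M + 2·[α]_M = −2·(1) + 2·(0) + 2·(0) = -2
  L: −2·[K]_L + 2·[a]_L + 2·[α]_L = −2·(-1) + 2·(1) + 2·(2) = 8
  T: −2·[K]_T + 2·[a]_T + 2·[α]_T = −2·(-2) + 2·(-2) + 2·(-1) = -2
Net dimensions [M⁻² L⁸ T⁻²] ≠ [1] — not dimensionless.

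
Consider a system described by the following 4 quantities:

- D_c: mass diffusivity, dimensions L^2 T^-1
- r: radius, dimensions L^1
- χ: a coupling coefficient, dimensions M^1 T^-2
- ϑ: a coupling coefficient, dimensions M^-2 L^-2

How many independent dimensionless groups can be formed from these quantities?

There are 4 variables and 3 base dimensions (M, L, T).
The dimension matrix has rank 3.
Independent dimensionless groups: 4 − 3 = 1.

1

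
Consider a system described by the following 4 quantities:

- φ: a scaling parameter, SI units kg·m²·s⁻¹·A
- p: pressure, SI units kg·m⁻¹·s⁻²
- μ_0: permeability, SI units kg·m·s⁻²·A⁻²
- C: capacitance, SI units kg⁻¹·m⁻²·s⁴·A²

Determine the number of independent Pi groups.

There are 4 variables and 4 base dimensions (M, L, T, I).
The dimension matrix has rank 4.
Independent dimensionless groups: 4 − 4 = 0.

0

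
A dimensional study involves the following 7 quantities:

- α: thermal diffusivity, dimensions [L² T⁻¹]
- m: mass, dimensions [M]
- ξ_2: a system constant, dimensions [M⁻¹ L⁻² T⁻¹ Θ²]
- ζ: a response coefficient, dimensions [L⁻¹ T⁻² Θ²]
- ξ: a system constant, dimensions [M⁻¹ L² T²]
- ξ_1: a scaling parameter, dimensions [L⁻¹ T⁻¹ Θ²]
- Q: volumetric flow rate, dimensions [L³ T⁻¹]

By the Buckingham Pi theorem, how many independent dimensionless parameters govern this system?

3

There are 7 variables and 4 base dimensions (M, L, T, Θ).
The dimension matrix has rank 4.
Independent dimensionless groups: 7 − 4 = 3.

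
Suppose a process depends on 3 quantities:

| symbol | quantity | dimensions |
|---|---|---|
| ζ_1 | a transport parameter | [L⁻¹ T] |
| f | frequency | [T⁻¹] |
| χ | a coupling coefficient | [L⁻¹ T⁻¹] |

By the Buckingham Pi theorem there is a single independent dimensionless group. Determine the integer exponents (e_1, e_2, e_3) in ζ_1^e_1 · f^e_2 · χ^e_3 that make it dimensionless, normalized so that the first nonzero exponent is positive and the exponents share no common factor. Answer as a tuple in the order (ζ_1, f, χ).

L: e_1·(-1) + e_2·(0) + e_3·(-1) = 0
T: e_1·(1) + e_2·(-1) + e_3·(-1) = 0
Solving this homogeneous linear system for the smallest-integer solution (first nonzero entry positive) gives (1, 2, -1).

(1, 2, -1)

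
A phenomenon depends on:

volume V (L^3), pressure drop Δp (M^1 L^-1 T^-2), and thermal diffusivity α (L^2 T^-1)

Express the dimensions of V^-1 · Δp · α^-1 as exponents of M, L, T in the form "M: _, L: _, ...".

Collect each base-dimension exponent across the product:
  M: −(0) + (1) − (0) = 1
  L: −(3) + (-1) − (2) = -6
  T: −(0) + (-2) − (-1) = -1
So the dimensions are [M L⁻⁶ T⁻¹].

M: 1, L: -6, T: -1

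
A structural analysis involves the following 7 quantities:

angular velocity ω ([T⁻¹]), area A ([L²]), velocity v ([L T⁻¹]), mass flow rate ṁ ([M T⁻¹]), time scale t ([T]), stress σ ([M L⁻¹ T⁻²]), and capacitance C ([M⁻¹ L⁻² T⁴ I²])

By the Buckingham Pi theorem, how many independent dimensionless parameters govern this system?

3

There are 7 variables and 4 base dimensions (M, L, T, I).
The dimension matrix has rank 4.
Independent dimensionless groups: 7 − 4 = 3.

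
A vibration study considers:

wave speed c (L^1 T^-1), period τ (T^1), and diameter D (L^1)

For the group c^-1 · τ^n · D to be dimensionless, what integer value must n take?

-1

Balance the T exponent: (1)·n from τ, plus −(-1) + (0) = 1 from the rest, must sum to zero.
n + 1 = 0, so n = -1.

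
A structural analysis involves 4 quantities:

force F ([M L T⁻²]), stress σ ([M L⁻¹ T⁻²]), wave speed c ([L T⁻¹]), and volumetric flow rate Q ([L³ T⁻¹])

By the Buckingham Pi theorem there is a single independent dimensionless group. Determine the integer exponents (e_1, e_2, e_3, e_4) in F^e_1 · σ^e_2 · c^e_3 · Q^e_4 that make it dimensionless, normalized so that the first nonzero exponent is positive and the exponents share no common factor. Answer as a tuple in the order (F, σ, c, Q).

M: e_1·(1) + e_2·(1) + e_3·(0) + e_4·(0) = 0
L: e_1·(1) + e_2·(-1) + e_3·(1) + e_4·(3) = 0
T: e_1·(-2) + e_2·(-2) + e_3·(-1) + e_4·(-1) = 0
Solving this homogeneous linear system for the smallest-integer solution (first nonzero entry positive) gives (1, -1, 1, -1).

(1, -1, 1, -1)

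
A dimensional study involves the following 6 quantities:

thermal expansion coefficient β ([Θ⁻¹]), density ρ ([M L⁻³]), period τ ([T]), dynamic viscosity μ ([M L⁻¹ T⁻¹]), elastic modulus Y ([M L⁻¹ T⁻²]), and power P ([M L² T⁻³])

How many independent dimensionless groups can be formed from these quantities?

2

There are 6 variables and 4 base dimensions (M, L, T, Θ).
The dimension matrix has rank 4.
Independent dimensionless groups: 6 − 4 = 2.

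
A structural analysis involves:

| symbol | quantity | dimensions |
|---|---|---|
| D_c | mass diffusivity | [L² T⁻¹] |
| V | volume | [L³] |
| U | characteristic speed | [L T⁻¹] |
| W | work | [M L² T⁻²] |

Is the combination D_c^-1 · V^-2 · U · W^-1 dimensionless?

no

Sum the exponent of each base dimension across the product:
  M: −[D_c]_M − 2·[V]_M + [U]_M − [W]_M = −(0) − 2·(0) + (0) − (1) = -1
  L: −[D_c]_L − 2·[V]_L + [U]_L − [W]_L = −(2) − 2·(3) + (1) − (2) = -9
  T: −[D_c]_T − 2·[V]_T + [U]_T − [W]_T = −(-1) − 2·(0) + (-1) − (-2) = 2
Net dimensions [M⁻¹ L⁻⁹ T²] ≠ [1] — not dimensionless.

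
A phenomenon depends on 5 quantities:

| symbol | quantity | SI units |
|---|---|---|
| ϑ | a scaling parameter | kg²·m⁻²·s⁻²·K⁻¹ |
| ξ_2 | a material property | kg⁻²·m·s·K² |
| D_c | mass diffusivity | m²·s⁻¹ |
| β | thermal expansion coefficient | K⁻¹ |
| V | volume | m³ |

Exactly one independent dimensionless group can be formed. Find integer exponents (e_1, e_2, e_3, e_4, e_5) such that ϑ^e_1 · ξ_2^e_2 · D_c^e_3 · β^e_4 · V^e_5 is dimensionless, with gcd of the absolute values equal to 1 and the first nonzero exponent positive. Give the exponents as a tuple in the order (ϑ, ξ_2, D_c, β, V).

(1, 1, -1, 1, 1)

M: e_1·(2) + e_2·(-2) + e_3·(0) + e_4·(0) + e_5·(0) = 0
L: e_1·(-2) + e_2·(1) + e_3·(2) + e_4·(0) + e_5·(3) = 0
T: e_1·(-2) + e_2·(1) + e_3·(-1) + e_4·(0) + e_5·(0) = 0
Θ: e_1·(-1) + e_2·(2) + e_3·(0) + e_4·(-1) + e_5·(0) = 0
Solving this homogeneous linear system for the smallest-integer solution (first nonzero entry positive) gives (1, 1, -1, 1, 1).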